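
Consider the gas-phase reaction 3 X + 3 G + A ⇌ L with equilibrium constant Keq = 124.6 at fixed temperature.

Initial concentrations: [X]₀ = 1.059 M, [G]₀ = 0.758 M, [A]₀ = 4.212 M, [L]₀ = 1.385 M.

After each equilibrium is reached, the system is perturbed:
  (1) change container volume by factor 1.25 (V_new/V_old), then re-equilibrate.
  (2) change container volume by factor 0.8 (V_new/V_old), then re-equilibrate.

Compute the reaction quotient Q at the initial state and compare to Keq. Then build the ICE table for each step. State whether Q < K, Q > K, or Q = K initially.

Q₀ = 0.6357; Q < K (proceeds forward)

Q₀ = 0.6357 vs Keq = 124.6 ⇒ Q<K, forward
Step 1:
                   X          G          A          L
  Initial      1.059      0.758      4.212      1.385
  Change     -0.4985    -0.4985    -0.1662     0.1662
  Equil       0.5605     0.2595      4.046      1.551
  solve Keq expr → x = 0.1662; check Q = 124.6
Then change container volume by factor 1.25 (V_new/V_old).
Step 2:
                   X          G          A          L
  Initial     0.4484     0.2076      3.237      1.241
  Change     0.07034    0.07034    0.02345   -0.02345
  Equil       0.5187     0.2779       3.26      1.217
  solve Keq expr → x = -0.02345; check Q = 124.6
Then change container volume by factor 0.8 (V_new/V_old).
Step 3:
                   X          G          A          L
  Initial     0.6484     0.3474      4.075      1.522
  Change    -0.08793   -0.08793   -0.02931    0.02931
  Equil       0.5605     0.2595      4.046      1.551
  solve Keq expr → x = 0.02931; check Q = 124.6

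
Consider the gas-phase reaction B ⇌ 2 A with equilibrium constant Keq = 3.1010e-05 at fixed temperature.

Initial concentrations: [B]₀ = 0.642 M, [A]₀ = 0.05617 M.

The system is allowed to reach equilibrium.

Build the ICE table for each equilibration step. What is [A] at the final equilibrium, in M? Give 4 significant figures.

Q₀ = 0.004914 vs Keq = 3.1010e-05 ⇒ Q>K, reverse
Step 1:
                   B          A
  Initial      0.642    0.05617
  Change     0.02581   -0.05162
  Equil       0.6678   0.004551
  solve Keq expr → x = -0.02581; check Q = 3.1010e-05

[A]_eq = 0.004551 M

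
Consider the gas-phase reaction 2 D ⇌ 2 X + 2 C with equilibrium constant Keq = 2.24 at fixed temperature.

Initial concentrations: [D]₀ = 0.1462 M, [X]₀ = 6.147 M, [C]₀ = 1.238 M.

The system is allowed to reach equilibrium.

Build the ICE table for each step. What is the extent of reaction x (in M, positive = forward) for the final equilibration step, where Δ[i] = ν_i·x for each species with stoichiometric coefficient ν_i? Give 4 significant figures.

Q₀ = 2709 vs Keq = 2.24 ⇒ Q>K, reverse
Step 1:
                  D         X         C
  init       0.1462     6.147     1.238
  Δ          0.9294   -0.9294   -0.9294
  eq          1.076     5.218    0.3086
  solve Keq expr → x = -0.4647; check Q = 2.24

x = -0.4647 M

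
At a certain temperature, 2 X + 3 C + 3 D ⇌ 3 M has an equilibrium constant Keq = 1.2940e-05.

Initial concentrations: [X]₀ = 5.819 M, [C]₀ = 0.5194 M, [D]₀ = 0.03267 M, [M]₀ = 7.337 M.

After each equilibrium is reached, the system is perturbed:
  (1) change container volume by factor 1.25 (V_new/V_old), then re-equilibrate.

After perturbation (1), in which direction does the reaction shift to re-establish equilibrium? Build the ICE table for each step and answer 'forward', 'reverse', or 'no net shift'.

Direction: reverse

Q₀ = 2.3873e+06 vs Keq = 1.2940e-05 ⇒ Q>K, reverse
Step 1:
                  X         C         D         M
  I           5.819    0.5194   0.03267     7.337
  C           3.176     4.764     4.764    -4.764
  E           8.995     5.283     4.797     2.573
  solve Keq expr → x = -1.588; check Q = 1.2940e-05
Then change container volume by factor 1.25 (V_new/V_old).
Step 2:
                  X         C         D         M
  I           7.196     4.227     3.837     2.059
  C          0.2318    0.3477    0.3477   -0.3477
  E           7.428     4.574     4.185     1.711
  solve Keq expr → x = -0.1159; check Q = 1.2940e-05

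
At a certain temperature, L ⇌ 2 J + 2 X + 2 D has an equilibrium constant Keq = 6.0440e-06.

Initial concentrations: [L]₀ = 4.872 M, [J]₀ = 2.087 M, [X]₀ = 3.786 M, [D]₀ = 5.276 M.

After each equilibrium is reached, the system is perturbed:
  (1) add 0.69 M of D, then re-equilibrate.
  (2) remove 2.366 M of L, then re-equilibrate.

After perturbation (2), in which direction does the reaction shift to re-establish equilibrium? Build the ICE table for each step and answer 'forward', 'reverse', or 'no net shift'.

Q₀ = 356.7 vs Keq = 6.0440e-06 ⇒ Q>K, reverse
Step 1:
                  L         J         X         D
  init        4.872     2.087     3.786     5.276
  Δ           1.043    -2.086    -2.086    -2.086
  eq          5.915  0.001102       1.7      3.19
  solve Keq expr → x = -1.043; check Q = 6.0440e-06
Then add 0.69 M of D.
Step 2:
                  L         J         X         D
  init        5.915  0.001102       1.7      3.88
  Δ       9.7946e-05 -1.9589e-04 -1.9589e-04 -1.9589e-04
  eq          5.915 9.0656e-04       1.7      3.88
  solve Keq expr → x = -9.7946e-05; check Q = 6.0440e-06
Then remove 2.366 M of L.
Step 3:
                  L         J         X         D
  init        3.549 9.0656e-04       1.7      3.88
  Δ       1.0210e-04 -2.0421e-04 -2.0421e-04 -2.0421e-04
  eq          3.549 7.0235e-04       1.7      3.88
  solve Keq expr → x = -1.0210e-04; check Q = 6.0440e-06

Direction: reverse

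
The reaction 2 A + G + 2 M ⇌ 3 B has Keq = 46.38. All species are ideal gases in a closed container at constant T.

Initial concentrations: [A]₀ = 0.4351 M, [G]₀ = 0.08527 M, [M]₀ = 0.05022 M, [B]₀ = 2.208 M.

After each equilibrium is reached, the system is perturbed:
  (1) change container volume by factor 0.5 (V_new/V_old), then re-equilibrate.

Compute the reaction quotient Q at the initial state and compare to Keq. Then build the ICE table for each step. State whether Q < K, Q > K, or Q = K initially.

Q₀ = 2.6440e+05 vs Keq = 46.38 ⇒ Q>K, reverse
Step 1:
                  A         G         M         B
  Initial    0.4351   0.08527   0.05022     2.208
  Change     0.4729    0.2364    0.4729   -0.7093
  Equil       0.908    0.3217    0.5231     1.499
  solve Keq expr → x = -0.2364; check Q = 46.38
Then change container volume by factor 0.5 (V_new/V_old).
Step 2:
                  A         G         M         B
  Initial     1.816    0.6434     1.046     2.997
  Change    -0.2458   -0.1229   -0.2458    0.3687
  Equil        1.57    0.5205    0.8004     3.366
  solve Keq expr → x = 0.1229; check Q = 46.38

Q₀ = 2.6440e+05; Q > K (proceeds reverse)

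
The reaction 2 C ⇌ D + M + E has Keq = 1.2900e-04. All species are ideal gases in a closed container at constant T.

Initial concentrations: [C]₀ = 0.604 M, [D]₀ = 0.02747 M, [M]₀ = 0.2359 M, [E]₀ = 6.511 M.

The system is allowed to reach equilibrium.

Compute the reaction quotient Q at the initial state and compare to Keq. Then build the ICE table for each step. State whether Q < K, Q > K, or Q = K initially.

Q₀ = 0.1157; Q > K (proceeds reverse)

Q₀ = 0.1157 vs Keq = 1.2900e-04 ⇒ Q>K, reverse
Step 1:
                  C         D         M         E
  init        0.604   0.02747    0.2359     6.511
  Δ         0.05486  -0.02743  -0.02743  -0.02743
  eq         0.6589 4.1430e-05    0.2085     6.484
  solve Keq expr → x = -0.02743; check Q = 1.2900e-04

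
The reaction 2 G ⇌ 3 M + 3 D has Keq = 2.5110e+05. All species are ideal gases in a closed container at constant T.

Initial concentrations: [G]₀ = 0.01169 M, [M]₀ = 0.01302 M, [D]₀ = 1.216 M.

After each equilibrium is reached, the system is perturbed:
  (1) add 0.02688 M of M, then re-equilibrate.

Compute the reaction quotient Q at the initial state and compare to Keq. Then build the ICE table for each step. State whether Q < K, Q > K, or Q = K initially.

Q₀ = 0.02904 vs Keq = 2.5110e+05 ⇒ Q<K, forward
Step 1:
                  G         M         D
  init      0.01169   0.01302     1.216
  Δ        -0.01168   0.01751   0.01751
  eq      1.4586e-05   0.03053     1.234
  solve Keq expr → x = 0.005838; check Q = 2.5110e+05
Then add 0.02688 M of M.
Step 2:
                  G         M         D
  init    1.4586e-05   0.05741     1.234
  Δ       2.2989e-05 -3.4483e-05 -3.4483e-05
  eq      3.7575e-05   0.05738     1.233
  solve Keq expr → x = -1.1494e-05; check Q = 2.5110e+05

Q₀ = 0.02904; Q < K (proceeds forward)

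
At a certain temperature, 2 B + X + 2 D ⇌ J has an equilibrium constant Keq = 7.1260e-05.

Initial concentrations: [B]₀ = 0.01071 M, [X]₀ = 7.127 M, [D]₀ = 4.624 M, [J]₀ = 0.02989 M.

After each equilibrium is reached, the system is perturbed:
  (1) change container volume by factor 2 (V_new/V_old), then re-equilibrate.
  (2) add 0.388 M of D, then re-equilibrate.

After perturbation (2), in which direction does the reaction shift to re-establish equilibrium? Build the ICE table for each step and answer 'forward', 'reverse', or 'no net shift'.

Q₀ = 1.71 vs Keq = 7.1260e-05 ⇒ Q>K, reverse
Step 1:
                  B         X         D         J
  Initial   0.01071     7.127     4.624   0.02989
  Change    0.05967   0.02983   0.05967  -0.02983
  Equil     0.07038     7.157     4.684 5.5415e-05
  solve Keq expr → x = -0.02983; check Q = 7.1260e-05
Then change container volume by factor 2 (V_new/V_old).
Step 2:
                  B         X         D         J
  Initial   0.03519     3.578     2.342 2.7708e-05
  Change  5.1941e-05 2.5971e-05 5.1941e-05 -2.5971e-05
  Equil     0.03524     3.578     2.342 1.7369e-06
  solve Keq expr → x = -2.5971e-05; check Q = 7.1260e-05
Then add 0.388 M of D.
Step 3:
                  B         X         D         J
  Initial   0.03524     3.578      2.73 1.7369e-06
  Change  -1.2461e-06 -6.2305e-07 -1.2461e-06 6.2305e-07
  Equil     0.03524     3.578      2.73 2.3600e-06
  solve Keq expr → x = 6.2305e-07; check Q = 7.1260e-05

Direction: forward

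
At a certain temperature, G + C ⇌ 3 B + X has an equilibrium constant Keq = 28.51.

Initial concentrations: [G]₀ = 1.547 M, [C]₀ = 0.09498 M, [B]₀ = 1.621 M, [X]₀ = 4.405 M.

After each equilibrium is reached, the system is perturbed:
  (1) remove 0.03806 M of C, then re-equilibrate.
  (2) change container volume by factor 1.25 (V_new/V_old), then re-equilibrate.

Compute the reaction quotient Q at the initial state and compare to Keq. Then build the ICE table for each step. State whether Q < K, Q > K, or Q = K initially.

Q₀ = 127.7; Q > K (proceeds reverse)

Q₀ = 127.7 vs Keq = 28.51 ⇒ Q>K, reverse
Step 1:
                   G          C          B          X
  Initial      1.547    0.09498      1.621      4.405
  Change      0.1063     0.1063     -0.319    -0.1063
  Equil        1.653     0.2013      1.302      4.299
  solve Keq expr → x = -0.1063; check Q = 28.51
Then remove 0.03806 M of C.
Step 2:
                   G          C          B          X
  Initial      1.653     0.1632      1.302      4.299
  Change     0.01527    0.01527    -0.0458   -0.01527
  Equil        1.669     0.1785      1.256      4.283
  solve Keq expr → x = -0.01527; check Q = 28.51
Then change container volume by factor 1.25 (V_new/V_old).
Step 3:
                   G          C          B          X
  Initial      1.335     0.1428      1.005      3.427
  Change    -0.02566   -0.02566    0.07697    0.02566
  Equil        1.309     0.1172      1.082      3.452
  solve Keq expr → x = 0.02566; check Q = 28.51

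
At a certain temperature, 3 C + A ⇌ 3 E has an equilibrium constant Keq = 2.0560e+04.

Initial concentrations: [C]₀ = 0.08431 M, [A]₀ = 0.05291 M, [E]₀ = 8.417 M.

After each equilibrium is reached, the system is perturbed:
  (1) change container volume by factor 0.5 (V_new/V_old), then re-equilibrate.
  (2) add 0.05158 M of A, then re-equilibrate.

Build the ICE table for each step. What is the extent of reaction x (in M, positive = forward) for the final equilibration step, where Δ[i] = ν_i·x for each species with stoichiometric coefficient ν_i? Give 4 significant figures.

x = 0.0103 M

Q₀ = 1.8806e+07 vs Keq = 2.0560e+04 ⇒ Q>K, reverse
Step 1:
                  C         A         E
  I         0.08431   0.05291     8.417
  C          0.4207    0.1402   -0.4207
  E           0.505    0.1931     7.996
  solve Keq expr → x = -0.1402; check Q = 2.0560e+04
Then change container volume by factor 0.5 (V_new/V_old).
Step 2:
                  C         A         E
  I            1.01    0.3863     15.99
  C         -0.1594  -0.05314    0.1594
  E          0.8505    0.3331     16.15
  solve Keq expr → x = 0.05314; check Q = 2.0560e+04
Then add 0.05158 M of A.
Step 3:
                  C         A         E
  I          0.8505    0.3847     16.15
  C        -0.03091   -0.0103   0.03091
  E          0.8196    0.3744     16.18
  solve Keq expr → x = 0.0103; check Q = 2.0560e+04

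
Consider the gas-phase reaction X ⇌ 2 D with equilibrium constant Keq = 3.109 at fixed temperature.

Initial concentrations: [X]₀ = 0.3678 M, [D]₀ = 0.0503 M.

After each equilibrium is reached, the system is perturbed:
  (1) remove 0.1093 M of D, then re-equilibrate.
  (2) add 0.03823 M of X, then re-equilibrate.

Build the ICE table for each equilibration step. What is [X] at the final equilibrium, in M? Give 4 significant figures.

Q₀ = 0.006879 vs Keq = 3.109 ⇒ Q<K, forward
Step 1:
                  X         D
  I          0.3678    0.0503
  C         -0.2618    0.5237
  E           0.106     0.574
  solve Keq expr → x = 0.2618; check Q = 3.109
Then remove 0.1093 M of D.
Step 2:
                  X         D
  I           0.106    0.4647
  C        -0.02245   0.04489
  E         0.08352    0.5096
  solve Keq expr → x = 0.02245; check Q = 3.109
Then add 0.03823 M of X.
Step 3:
                  X         D
  I          0.1217    0.5096
  C        -0.02269   0.04538
  E         0.09906    0.5549
  solve Keq expr → x = 0.02269; check Q = 3.109

[X]_eq = 0.09906 M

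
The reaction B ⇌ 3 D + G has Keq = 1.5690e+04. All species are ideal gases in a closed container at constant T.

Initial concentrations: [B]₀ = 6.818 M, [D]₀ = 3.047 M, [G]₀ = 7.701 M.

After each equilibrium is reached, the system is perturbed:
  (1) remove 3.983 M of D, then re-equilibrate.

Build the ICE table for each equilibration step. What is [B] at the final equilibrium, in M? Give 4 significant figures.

Q₀ = 31.95 vs Keq = 1.5690e+04 ⇒ Q<K, forward
Step 1:
                    B           D           G
  Initial       6.818       3.047       7.701
  Change         -4.1        12.3         4.1
  Equil         2.718       15.35        11.8
  solve Keq expr → x = 4.1; check Q = 1.5690e+04
Then remove 3.983 M of D.
Step 2:
                    B           D           G
  Initial       2.718       11.36        11.8
  Change        -0.73        2.19        0.73
  Equil         1.988       13.55       12.53
  solve Keq expr → x = 0.73; check Q = 1.5690e+04

[B]_eq = 1.988 M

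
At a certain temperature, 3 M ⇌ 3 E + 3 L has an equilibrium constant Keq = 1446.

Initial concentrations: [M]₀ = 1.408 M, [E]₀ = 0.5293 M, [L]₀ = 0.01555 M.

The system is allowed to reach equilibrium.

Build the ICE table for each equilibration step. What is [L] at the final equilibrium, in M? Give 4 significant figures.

Q₀ = 1.9975e-07 vs Keq = 1446 ⇒ Q<K, forward
Step 1:
                    M           E           L
  Initial       1.408      0.5293     0.01555
  Change       -1.218       1.218       1.218
  Equil        0.1905       1.747       1.233
  solve Keq expr → x = 0.4058; check Q = 1446

[L]_eq = 1.233 M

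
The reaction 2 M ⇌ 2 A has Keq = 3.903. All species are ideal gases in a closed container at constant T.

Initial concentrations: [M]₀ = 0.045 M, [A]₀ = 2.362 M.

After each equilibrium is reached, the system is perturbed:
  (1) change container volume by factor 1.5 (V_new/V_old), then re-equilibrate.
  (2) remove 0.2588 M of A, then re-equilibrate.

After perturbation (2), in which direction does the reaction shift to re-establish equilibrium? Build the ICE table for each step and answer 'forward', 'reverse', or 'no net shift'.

Direction: forward

Q₀ = 2755 vs Keq = 3.903 ⇒ Q>K, reverse
Step 1:
                    M           A
  Initial       0.045       2.362
  Change       0.7639     -0.7639
  Equil        0.8089       1.598
  solve Keq expr → x = -0.382; check Q = 3.903
Then change container volume by factor 1.5 (V_new/V_old).
Step 2:
                    M           A
  Initial      0.5393       1.065
  Change            0           0
  Equil        0.5393       1.065
  solve Keq expr → x = 0; check Q = 3.903
Then remove 0.2588 M of A.
Step 3:
                    M           A
  Initial      0.5393      0.8066
  Change     -0.08697     0.08697
  Equil        0.4523      0.8936
  solve Keq expr → x = 0.04349; check Q = 3.903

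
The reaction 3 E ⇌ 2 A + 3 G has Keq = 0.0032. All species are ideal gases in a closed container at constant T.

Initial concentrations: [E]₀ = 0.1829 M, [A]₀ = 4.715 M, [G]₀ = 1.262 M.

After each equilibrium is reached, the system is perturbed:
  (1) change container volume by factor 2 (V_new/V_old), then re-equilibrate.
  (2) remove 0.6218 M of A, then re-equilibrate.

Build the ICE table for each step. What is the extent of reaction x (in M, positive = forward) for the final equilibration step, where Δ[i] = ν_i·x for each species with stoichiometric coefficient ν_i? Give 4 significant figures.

Q₀ = 7303 vs Keq = 0.0032 ⇒ Q>K, reverse
Step 1:
                  E         A         G
  init       0.1829     4.715     1.262
  Δ           1.181   -0.7875    -1.181
  eq          1.364     3.928   0.08075
  solve Keq expr → x = -0.3937; check Q = 0.0032
Then change container volume by factor 2 (V_new/V_old).
Step 2:
                  E         A         G
  init       0.6821     1.964   0.04038
  Δ        -0.02141   0.01427   0.02141
  eq         0.6607     1.978   0.06178
  solve Keq expr → x = 0.007136; check Q = 0.0032
Then remove 0.6218 M of A.
Step 3:
                  E         A         G
  init       0.6607     1.356   0.06178
  Δ        -0.01543   0.01029   0.01543
  eq         0.6452     1.367   0.07721
  solve Keq expr → x = 0.005143; check Q = 0.0032

x = 0.005143 M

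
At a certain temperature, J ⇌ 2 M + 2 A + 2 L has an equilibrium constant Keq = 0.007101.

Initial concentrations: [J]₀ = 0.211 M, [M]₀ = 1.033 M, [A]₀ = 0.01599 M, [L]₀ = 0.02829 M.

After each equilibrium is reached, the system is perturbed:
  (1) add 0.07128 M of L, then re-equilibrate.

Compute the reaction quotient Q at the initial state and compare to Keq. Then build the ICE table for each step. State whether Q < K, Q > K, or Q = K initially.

Q₀ = 1.0349e-06; Q < K (proceeds forward)

Q₀ = 1.0349e-06 vs Keq = 0.007101 ⇒ Q<K, forward
Step 1:
                  J         M         A         L
  I           0.211     1.033   0.01599   0.02829
  C        -0.07091    0.1418    0.1418    0.1418
  E          0.1401     1.175    0.1578    0.1701
  solve Keq expr → x = 0.07091; check Q = 0.007101
Then add 0.07128 M of L.
Step 2:
                  J         M         A         L
  I          0.1401     1.175    0.1578    0.2414
  C         0.01263  -0.02527  -0.02527  -0.02527
  E          0.1527      1.15    0.1325    0.2161
  solve Keq expr → x = -0.01263; check Q = 0.007101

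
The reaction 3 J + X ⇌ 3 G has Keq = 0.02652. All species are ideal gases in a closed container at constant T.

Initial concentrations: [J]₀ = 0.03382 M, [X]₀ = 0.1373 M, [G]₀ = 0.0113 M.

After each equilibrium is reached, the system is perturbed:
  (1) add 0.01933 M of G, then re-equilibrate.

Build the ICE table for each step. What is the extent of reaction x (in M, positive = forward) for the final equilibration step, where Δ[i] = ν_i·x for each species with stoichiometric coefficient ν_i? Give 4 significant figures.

x = -0.005548 M

Q₀ = 0.2717 vs Keq = 0.02652 ⇒ Q>K, reverse
Step 1:
                    J           X           G
  Initial     0.03382      0.1373      0.0113
  Change     0.005262    0.001754   -0.005262
  Equil       0.03908      0.1391    0.006038
  solve Keq expr → x = -0.001754; check Q = 0.02652
Then add 0.01933 M of G.
Step 2:
                    J           X           G
  Initial     0.03908      0.1391     0.02537
  Change      0.01665    0.005548    -0.01665
  Equil       0.05573      0.1446    0.008723
  solve Keq expr → x = -0.005548; check Q = 0.02652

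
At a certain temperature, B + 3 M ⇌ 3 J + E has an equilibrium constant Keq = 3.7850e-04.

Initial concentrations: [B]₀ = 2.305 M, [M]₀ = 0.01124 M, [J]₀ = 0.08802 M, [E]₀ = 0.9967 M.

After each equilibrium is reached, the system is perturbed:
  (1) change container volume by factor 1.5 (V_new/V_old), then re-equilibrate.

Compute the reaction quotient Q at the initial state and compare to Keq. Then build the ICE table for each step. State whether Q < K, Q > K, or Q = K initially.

Q₀ = 207.7 vs Keq = 3.7850e-04 ⇒ Q>K, reverse
Step 1:
                   B          M          J          E
  init         2.305    0.01124    0.08802     0.9967
  Δ          0.02642    0.07925   -0.07925   -0.02642
  eq           2.331    0.09049   0.008767     0.9703
  solve Keq expr → x = -0.02642; check Q = 3.7850e-04
Then change container volume by factor 1.5 (V_new/V_old).
Step 2:
                   B          M          J          E
  init         1.554    0.06033   0.005845     0.6469
  Δ                0          0          0          0
  eq           1.554    0.06033   0.005845     0.6469
  solve Keq expr → x = 0; check Q = 3.7850e-04

Q₀ = 207.7; Q > K (proceeds reverse)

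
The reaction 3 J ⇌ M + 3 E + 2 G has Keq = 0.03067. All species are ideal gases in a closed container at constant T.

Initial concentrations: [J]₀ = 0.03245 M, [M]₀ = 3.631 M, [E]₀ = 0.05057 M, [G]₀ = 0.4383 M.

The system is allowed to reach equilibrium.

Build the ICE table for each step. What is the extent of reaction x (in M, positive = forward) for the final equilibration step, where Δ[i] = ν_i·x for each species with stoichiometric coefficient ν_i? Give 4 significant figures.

x = -0.009474 M

Q₀ = 2.64 vs Keq = 0.03067 ⇒ Q>K, reverse
Step 1:
                  J         M         E         G
  init      0.03245     3.631   0.05057    0.4383
  Δ         0.02842 -0.009474  -0.02842  -0.01895
  eq        0.06087     3.622   0.02215    0.4194
  solve Keq expr → x = -0.009474; check Q = 0.03067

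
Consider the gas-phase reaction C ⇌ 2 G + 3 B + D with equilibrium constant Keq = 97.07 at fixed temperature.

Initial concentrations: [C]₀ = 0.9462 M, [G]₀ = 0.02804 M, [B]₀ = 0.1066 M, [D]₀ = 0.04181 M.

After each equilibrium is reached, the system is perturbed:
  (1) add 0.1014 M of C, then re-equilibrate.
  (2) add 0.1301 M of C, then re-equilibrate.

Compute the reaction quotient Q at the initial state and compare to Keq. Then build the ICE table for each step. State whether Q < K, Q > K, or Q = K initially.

Q₀ = 4.2085e-08; Q < K (proceeds forward)

Q₀ = 4.2085e-08 vs Keq = 97.07 ⇒ Q<K, forward
Step 1:
                    C           G           B           D
  I            0.9462     0.02804      0.1066     0.04181
  C           -0.7311       1.462       2.193      0.7311
  E            0.2151        1.49         2.3      0.7729
  solve Keq expr → x = 0.7311; check Q = 97.07
Then add 0.1014 M of C.
Step 2:
                    C           G           B           D
  I            0.3165        1.49         2.3      0.7729
  C          -0.03491     0.06982      0.1047     0.03491
  E            0.2816        1.56       2.405      0.8078
  solve Keq expr → x = 0.03491; check Q = 97.07
Then add 0.1301 M of C.
Step 3:
                    C           G           B           D
  I            0.4117        1.56       2.405      0.8078
  C          -0.03829     0.07659      0.1149     0.03829
  E            0.3734       1.637       2.519      0.8461
  solve Keq expr → x = 0.03829; check Q = 97.07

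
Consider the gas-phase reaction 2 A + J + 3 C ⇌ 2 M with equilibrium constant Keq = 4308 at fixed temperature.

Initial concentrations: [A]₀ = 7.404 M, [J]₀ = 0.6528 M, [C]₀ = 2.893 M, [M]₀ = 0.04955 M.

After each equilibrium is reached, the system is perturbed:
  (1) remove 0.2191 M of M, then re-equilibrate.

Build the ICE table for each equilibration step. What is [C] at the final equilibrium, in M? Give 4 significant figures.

Q₀ = 2.8335e-06 vs Keq = 4308 ⇒ Q<K, forward
Step 1:
                   A          J          C          M
  init         7.404     0.6528      2.893    0.04955
  Δ           -1.306    -0.6528     -1.958      1.306
  eq           6.098 1.4038e-05     0.9346      1.355
  solve Keq expr → x = 0.6528; check Q = 4308
Then remove 0.2191 M of M.
Step 2:
                   A          J          C          M
  init         6.098 1.4038e-05     0.9346      1.136
  Δ       -8.3438e-06 -4.1719e-06 -1.2516e-05 8.3438e-06
  eq           6.098 9.8662e-06     0.9346      1.136
  solve Keq expr → x = 4.1719e-06; check Q = 4308

[C]_eq = 0.9346 M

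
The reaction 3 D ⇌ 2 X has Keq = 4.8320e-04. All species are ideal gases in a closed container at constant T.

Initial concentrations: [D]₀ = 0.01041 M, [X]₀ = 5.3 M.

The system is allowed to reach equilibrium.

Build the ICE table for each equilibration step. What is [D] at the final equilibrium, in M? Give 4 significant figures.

[D]_eq = 7.309 M

Q₀ = 2.4900e+07 vs Keq = 4.8320e-04 ⇒ Q>K, reverse
Step 1:
                  D         X
  I         0.01041       5.3
  C           7.298    -4.866
  E           7.309    0.4344
  solve Keq expr → x = -2.433; check Q = 4.8320e-04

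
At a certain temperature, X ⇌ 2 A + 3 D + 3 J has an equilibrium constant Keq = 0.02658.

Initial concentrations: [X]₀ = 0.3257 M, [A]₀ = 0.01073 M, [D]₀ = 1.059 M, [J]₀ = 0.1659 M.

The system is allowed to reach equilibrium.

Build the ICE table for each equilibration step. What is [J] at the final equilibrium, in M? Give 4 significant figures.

[J]_eq = 0.429 M

Q₀ = 1.9169e-06 vs Keq = 0.02658 ⇒ Q<K, forward
Step 1:
                   X          A          D          J
  I           0.3257    0.01073      1.059     0.1659
  C         -0.08771     0.1754     0.2631     0.2631
  E            0.238     0.1862      1.322      0.429
  solve Keq expr → x = 0.08771; check Q = 0.02658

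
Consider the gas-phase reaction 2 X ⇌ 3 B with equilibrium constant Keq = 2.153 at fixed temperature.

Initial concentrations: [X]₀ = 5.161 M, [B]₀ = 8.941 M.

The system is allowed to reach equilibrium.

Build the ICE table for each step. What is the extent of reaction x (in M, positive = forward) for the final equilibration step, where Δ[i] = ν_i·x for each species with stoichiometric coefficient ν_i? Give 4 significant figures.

x = -1.295 M

Q₀ = 26.83 vs Keq = 2.153 ⇒ Q>K, reverse
Step 1:
                    X           B
  Initial       5.161       8.941
  Change        2.589      -3.884
  Equil          7.75       5.057
  solve Keq expr → x = -1.295; check Q = 2.153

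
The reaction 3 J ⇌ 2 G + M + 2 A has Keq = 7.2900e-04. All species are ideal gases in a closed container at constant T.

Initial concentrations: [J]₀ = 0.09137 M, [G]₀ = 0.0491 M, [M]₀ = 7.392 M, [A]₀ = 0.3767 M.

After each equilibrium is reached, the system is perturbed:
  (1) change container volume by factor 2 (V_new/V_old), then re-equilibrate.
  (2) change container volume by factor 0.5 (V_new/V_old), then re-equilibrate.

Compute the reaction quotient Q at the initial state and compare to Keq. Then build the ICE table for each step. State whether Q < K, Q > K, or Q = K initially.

Q₀ = 3.315 vs Keq = 7.2900e-04 ⇒ Q>K, reverse
Step 1:
                    J           G           M           A
  init        0.09137      0.0491       7.392      0.3767
  Δ            0.0707    -0.04713    -0.02357    -0.04713
  eq           0.1621    0.001969       7.368      0.3296
  solve Keq expr → x = -0.02357; check Q = 7.2900e-04
Then change container volume by factor 2 (V_new/V_old).
Step 2:
                    J           G           M           A
  init        0.08103  9.8455e-04       3.684      0.1648
  Δ         -0.001385  9.2347e-04  4.6173e-04  9.2347e-04
  eq          0.07965    0.001908       3.685      0.1657
  solve Keq expr → x = 4.6173e-04; check Q = 7.2900e-04
Then change container volume by factor 0.5 (V_new/V_old).
Step 3:
                    J           G           M           A
  init         0.1593    0.003816       7.369      0.3314
  Δ           0.00277   -0.001847 -9.2347e-04   -0.001847
  eq           0.1621    0.001969       7.368      0.3296
  solve Keq expr → x = -9.2347e-04; check Q = 7.2900e-04

Q₀ = 3.315; Q > K (proceeds reverse)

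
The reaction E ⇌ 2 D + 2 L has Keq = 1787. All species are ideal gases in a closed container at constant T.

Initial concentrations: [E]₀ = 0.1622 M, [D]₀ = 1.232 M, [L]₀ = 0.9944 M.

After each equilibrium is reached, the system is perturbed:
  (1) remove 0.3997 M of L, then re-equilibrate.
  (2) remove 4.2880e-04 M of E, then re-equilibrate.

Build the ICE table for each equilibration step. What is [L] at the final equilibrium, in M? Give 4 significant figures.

Q₀ = 9.253 vs Keq = 1787 ⇒ Q<K, forward
Step 1:
                   E          D          L
  Initial     0.1622      1.232     0.9944
  Change     -0.1599     0.3197     0.3197
  Equil     0.002327      1.552      1.314
  solve Keq expr → x = 0.1599; check Q = 1787
Then remove 0.3997 M of L.
Step 2:
                   E          D          L
  Initial   0.002327      1.552     0.9144
  Change   -0.001191   0.002382   0.002382
  Equil     0.001136      1.554     0.9168
  solve Keq expr → x = 0.001191; check Q = 1787
Then remove 4.2880e-04 M of E.
Step 3:
                   E          D          L
  Initial 7.0732e-04      1.554     0.9168
  Change  4.2545e-04 -8.5090e-04 -8.5090e-04
  Equil     0.001133      1.553      0.916
  solve Keq expr → x = -4.2545e-04; check Q = 1787

[L]_eq = 0.916 M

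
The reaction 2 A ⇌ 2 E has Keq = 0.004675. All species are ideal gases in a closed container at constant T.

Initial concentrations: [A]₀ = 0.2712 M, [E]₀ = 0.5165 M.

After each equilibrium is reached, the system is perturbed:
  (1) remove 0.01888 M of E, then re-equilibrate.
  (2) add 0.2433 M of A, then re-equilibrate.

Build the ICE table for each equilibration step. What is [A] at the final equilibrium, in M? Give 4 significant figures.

Q₀ = 3.627 vs Keq = 0.004675 ⇒ Q>K, reverse
Step 1:
                   A          E
  Initial     0.2712     0.5165
  Change      0.4661    -0.4661
  Equil       0.7373    0.05041
  solve Keq expr → x = -0.233; check Q = 0.004675
Then remove 0.01888 M of E.
Step 2:
                   A          E
  Initial     0.7373    0.03153
  Change    -0.01767    0.01767
  Equil       0.7196     0.0492
  solve Keq expr → x = 0.008836; check Q = 0.004675
Then add 0.2433 M of A.
Step 3:
                   A          E
  Initial     0.9629     0.0492
  Change    -0.01557    0.01557
  Equil       0.9473    0.06477
  solve Keq expr → x = 0.007785; check Q = 0.004675

[A]_eq = 0.9473 M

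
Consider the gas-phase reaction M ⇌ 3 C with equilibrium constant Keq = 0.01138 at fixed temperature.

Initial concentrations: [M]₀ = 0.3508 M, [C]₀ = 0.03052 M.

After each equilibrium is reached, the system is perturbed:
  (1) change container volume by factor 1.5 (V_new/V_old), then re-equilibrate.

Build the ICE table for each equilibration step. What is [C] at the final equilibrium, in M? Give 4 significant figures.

Q₀ = 8.1039e-05 vs Keq = 0.01138 ⇒ Q<K, forward
Step 1:
                   M          C
  init        0.3508    0.03052
  Δ         -0.04058     0.1217
  eq          0.3102     0.1523
  solve Keq expr → x = 0.04058; check Q = 0.01138
Then change container volume by factor 1.5 (V_new/V_old).
Step 2:
                   M          C
  init        0.2068     0.1015
  Δ        -0.009791    0.02937
  eq           0.197     0.1309
  solve Keq expr → x = 0.009791; check Q = 0.01138

[C]_eq = 0.1309 M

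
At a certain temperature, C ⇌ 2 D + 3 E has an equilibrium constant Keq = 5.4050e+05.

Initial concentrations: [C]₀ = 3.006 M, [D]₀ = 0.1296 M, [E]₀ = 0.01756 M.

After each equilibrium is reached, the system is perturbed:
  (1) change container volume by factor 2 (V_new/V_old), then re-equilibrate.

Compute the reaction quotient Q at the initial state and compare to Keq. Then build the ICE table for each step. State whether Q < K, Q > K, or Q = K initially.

Q₀ = 3.0255e-08; Q < K (proceeds forward)

Q₀ = 3.0255e-08 vs Keq = 5.4050e+05 ⇒ Q<K, forward
Step 1:
                   C          D          E
  I            3.006     0.1296    0.01756
  C           -2.958      5.917      8.875
  E          0.04757      6.046      8.893
  solve Keq expr → x = 2.958; check Q = 5.4050e+05
Then change container volume by factor 2 (V_new/V_old).
Step 2:
                   C          D          E
  I          0.02378      3.023      4.446
  C         -0.02218    0.04437    0.06655
  E           0.0016      3.068      4.513
  solve Keq expr → x = 0.02218; check Q = 5.4050e+05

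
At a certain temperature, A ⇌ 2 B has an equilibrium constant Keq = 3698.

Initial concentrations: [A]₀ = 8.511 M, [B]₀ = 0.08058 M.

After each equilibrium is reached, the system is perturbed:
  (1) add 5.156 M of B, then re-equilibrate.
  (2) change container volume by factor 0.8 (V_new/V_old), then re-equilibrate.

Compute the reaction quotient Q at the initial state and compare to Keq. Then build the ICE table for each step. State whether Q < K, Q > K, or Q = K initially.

Q₀ = 7.6291e-04 vs Keq = 3698 ⇒ Q<K, forward
Step 1:
                  A         B
  Initial     8.511   0.08058
  Change     -8.433     16.87
  Equil     0.07767     16.95
  solve Keq expr → x = 8.433; check Q = 3698
Then add 5.156 M of B.
Step 2:
                  A         B
  Initial   0.07767      22.1
  Change    0.05318   -0.1064
  Equil      0.1308        22
  solve Keq expr → x = -0.05318; check Q = 3698
Then change container volume by factor 0.8 (V_new/V_old).
Step 3:
                  A         B
  Initial    0.1636      27.5
  Change    0.03971  -0.07942
  Equil      0.2033     27.42
  solve Keq expr → x = -0.03971; check Q = 3698

Q₀ = 7.6291e-04; Q < K (proceeds forward)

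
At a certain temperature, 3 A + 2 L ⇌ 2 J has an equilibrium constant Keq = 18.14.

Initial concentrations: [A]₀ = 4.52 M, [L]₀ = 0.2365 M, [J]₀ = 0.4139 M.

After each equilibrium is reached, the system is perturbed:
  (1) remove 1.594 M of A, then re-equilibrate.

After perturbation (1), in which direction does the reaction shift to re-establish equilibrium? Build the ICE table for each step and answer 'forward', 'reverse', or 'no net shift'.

Q₀ = 0.03317 vs Keq = 18.14 ⇒ Q<K, forward
Step 1:
                    A           L           J
  I              4.52      0.2365      0.4139
  C           -0.3288     -0.2192      0.2192
  E             4.191     0.01732      0.6331
  solve Keq expr → x = 0.1096; check Q = 18.14
Then remove 1.594 M of A.
Step 2:
                    A           L           J
  I             2.597     0.01732      0.6331
  C           0.02513     0.01675    -0.01675
  E             2.622     0.03408      0.6163
  solve Keq expr → x = -0.008377; check Q = 18.14

Direction: reverse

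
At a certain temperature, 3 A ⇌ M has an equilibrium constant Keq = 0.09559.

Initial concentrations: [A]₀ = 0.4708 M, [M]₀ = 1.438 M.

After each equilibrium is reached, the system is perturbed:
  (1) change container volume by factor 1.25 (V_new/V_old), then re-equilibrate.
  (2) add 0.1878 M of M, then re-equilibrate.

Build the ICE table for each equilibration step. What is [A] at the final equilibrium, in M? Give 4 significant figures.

Q₀ = 13.78 vs Keq = 0.09559 ⇒ Q>K, reverse
Step 1:
                   A          M
  init        0.4708      1.438
  Δ            1.635    -0.5451
  eq           2.106     0.8929
  solve Keq expr → x = -0.5451; check Q = 0.09559
Then change container volume by factor 1.25 (V_new/V_old).
Step 2:
                   A          M
  init         1.685     0.7143
  Δ           0.2056   -0.06853
  eq            1.89     0.6458
  solve Keq expr → x = -0.06853; check Q = 0.09559
Then add 0.1878 M of M.
Step 3:
                   A          M
  init          1.89     0.8336
  Δ           0.1312   -0.04375
  eq           2.022     0.7899
  solve Keq expr → x = -0.04375; check Q = 0.09559

[A]_eq = 2.022 M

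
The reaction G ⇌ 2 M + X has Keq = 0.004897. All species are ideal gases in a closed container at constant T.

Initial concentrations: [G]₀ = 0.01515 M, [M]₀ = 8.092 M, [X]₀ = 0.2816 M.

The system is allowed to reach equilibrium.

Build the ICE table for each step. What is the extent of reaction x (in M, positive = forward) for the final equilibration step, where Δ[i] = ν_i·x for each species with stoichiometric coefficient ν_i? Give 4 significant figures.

Q₀ = 1217 vs Keq = 0.004897 ⇒ Q>K, reverse
Step 1:
                    G           M           X
  I           0.01515       8.092      0.2816
  C            0.2816     -0.5631     -0.2816
  E            0.2967       7.529  2.5635e-05
  solve Keq expr → x = -0.2816; check Q = 0.004897

x = -0.2816 M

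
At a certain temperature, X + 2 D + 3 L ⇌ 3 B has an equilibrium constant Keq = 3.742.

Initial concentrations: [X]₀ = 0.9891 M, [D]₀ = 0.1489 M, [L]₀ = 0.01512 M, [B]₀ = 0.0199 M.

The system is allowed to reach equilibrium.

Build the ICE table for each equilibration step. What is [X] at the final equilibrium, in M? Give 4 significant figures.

Q₀ = 104 vs Keq = 3.742 ⇒ Q>K, reverse
Step 1:
                   X          D          L          B
  init        0.9891     0.1489    0.01512     0.0199
  Δ         0.003029   0.006058   0.009087  -0.009087
  eq          0.9921      0.155    0.02421    0.01081
  solve Keq expr → x = -0.003029; check Q = 3.742

[X]_eq = 0.9921 M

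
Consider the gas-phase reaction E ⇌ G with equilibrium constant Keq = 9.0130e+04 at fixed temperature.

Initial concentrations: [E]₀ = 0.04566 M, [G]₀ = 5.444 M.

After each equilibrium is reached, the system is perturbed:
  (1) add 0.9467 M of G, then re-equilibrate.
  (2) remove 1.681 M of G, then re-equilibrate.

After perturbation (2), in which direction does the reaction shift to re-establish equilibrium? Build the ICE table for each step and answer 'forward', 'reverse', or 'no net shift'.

Direction: forward

Q₀ = 119.2 vs Keq = 9.0130e+04 ⇒ Q<K, forward
Step 1:
                  E         G
  I         0.04566     5.444
  C         -0.0456    0.0456
  E       6.0908e-05      5.49
  solve Keq expr → x = 0.0456; check Q = 9.0130e+04
Then add 0.9467 M of G.
Step 2:
                  E         G
  I       6.0908e-05     6.436
  C       1.0504e-05 -1.0504e-05
  E       7.1411e-05     6.436
  solve Keq expr → x = -1.0504e-05; check Q = 9.0130e+04
Then remove 1.681 M of G.
Step 3:
                  E         G
  I       7.1411e-05     4.755
  C       -1.8651e-05 1.8651e-05
  E       5.2761e-05     4.755
  solve Keq expr → x = 1.8651e-05; check Q = 9.0130e+04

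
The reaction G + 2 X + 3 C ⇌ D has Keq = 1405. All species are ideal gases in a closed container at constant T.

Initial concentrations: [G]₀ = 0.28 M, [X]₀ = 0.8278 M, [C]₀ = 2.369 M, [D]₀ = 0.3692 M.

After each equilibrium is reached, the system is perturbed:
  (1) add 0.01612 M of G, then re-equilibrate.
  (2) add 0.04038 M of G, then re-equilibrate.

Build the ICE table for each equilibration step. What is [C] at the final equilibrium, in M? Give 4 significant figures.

Q₀ = 0.1447 vs Keq = 1405 ⇒ Q<K, forward
Step 1:
                  G         X         C         D
  init         0.28    0.8278     2.369    0.3692
  Δ         -0.2783   -0.5565   -0.8348    0.2783
  eq       0.001734    0.2713     1.534    0.6475
  solve Keq expr → x = 0.2783; check Q = 1405
Then add 0.01612 M of G.
Step 2:
                  G         X         C         D
  init      0.01785    0.2713     1.534    0.6475
  Δ        -0.01538  -0.03076  -0.04614   0.01538
  eq       0.002475    0.2405     1.488    0.6628
  solve Keq expr → x = 0.01538; check Q = 1405
Then add 0.04038 M of G.
Step 3:
                  G         X         C         D
  init      0.04286    0.2405     1.488    0.6628
  Δ        -0.03616  -0.07232   -0.1085   0.03616
  eq       0.006698    0.1682      1.38     0.699
  solve Keq expr → x = 0.03616; check Q = 1405

[C]_eq = 1.38 M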